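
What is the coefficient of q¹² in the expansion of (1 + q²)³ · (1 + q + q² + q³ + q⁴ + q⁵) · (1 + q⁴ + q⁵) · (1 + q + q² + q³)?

(1 + q²)³ has coefficients 1,0,3,0,3,0,1 for degrees 0…6.
(1 + q + q² + q³ + q⁴ + q⁵) has coefficients 1,1,1,1,1,1,0,0,0,0,0,0,0 for degrees 0…12.
Multiplying by (1 + q⁴ + q⁵) gives running coefficients 1,1,1,1,2,3,2,2,2,2,1,0,0 for degrees 0…12.
Finally multiplying by (1 + q + q² + q³), the product of all factors after the first has coefficients 1,2,3,4,5,7,8,9,9,8,7,5,3 for degrees 0…12.
[q¹²] = 1·3 + 3·7 + 3·9 + 1·8 = 59.

59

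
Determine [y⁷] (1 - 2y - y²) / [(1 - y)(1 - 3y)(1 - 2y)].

Partial fractions give a closed form: a_n = (-1)·1^n + (1)·3^n + (1)·2^n.
At n = 7: a_7 = 2314.

2314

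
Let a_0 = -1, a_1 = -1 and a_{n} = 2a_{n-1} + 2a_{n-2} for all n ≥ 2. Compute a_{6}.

-208

The ordinary generating function has denominator 1 - 2z - 2z^2.
Iterating the recurrence: a_0,…,a_{6} = -1, -1, -4, -10, -28, -76, -208.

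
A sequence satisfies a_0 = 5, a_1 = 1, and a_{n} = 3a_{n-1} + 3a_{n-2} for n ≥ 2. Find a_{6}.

3213

The ordinary generating function has denominator 1 - 3q - 3q^2.
Iterating the recurrence: a_0,…,a_{6} = 5, 1, 18, 57, 225, 846, 3213.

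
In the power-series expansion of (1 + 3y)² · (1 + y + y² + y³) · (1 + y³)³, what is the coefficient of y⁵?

57

(1 + 3y)² has coefficients 1,6,9 for degrees 0…2.
(1 + y + y² + y³) has coefficients 1,1,1,1,0,0 for degrees 0…5.
Finally multiplying by (1 + y³)³, the product of all factors after the first has coefficients 1,1,1,4,3,3 for degrees 0…5.
[y⁵] = 1·3 + 6·3 + 9·4 = 57.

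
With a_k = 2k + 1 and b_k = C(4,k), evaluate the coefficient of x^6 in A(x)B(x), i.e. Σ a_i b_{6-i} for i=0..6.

Write out a_i and b_{6-i} for i = 0,…,6 and sum the products.
Σ = 1·0 + 3·0 + 5·1 + 7·4 + 9·6 + 11·4 + 13·1 = 144.

144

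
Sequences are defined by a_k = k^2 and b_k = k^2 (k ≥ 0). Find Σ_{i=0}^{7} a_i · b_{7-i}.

Write out a_i and b_{7-i} for i = 0,…,7 and sum the products.
Σ = 0·49 + 1·36 + 4·25 + 9·16 + 16·9 + 25·4 + 36·1 + 49·0 = 560.

560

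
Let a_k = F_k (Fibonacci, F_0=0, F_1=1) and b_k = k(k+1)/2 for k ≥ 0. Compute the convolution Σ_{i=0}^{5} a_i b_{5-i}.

Write out a_i and b_{5-i} for i = 0,…,5 and sum the products.
Σ = 0·15 + 1·10 + 1·6 + 2·3 + 3·1 + 5·0 = 25.

25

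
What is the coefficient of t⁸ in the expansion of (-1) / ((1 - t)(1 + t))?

The denominator gives the recurrence a_n = a_(n−2) for n ≥ 3; the numerator fixes a_0 = -1, a_1 = 0, a_2 = -1.
Iterating: -1, 0, -1, 0, -1, 0, -1, 0, -1, so a_8 = -1.

-1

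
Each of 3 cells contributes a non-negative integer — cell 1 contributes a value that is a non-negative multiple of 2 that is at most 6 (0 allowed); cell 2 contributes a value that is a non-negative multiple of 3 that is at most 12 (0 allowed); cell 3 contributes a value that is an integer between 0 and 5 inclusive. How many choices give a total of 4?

4

The generating function for the choices is (1 + y^2 + y^4 + y^6)·(1 + y^3 + y^6 + y^9 + y^12)·(1 + y + y^2 + y^3 + y^4 + y^5); the count is [y^4].
(1 + y^2 + y^4 + y^6) has coefficients 1,0,1,0,1 for degrees 0…4.
(1 + y^3 + y^6 + y^9 + y^12) has coefficients 1,0,0,1,0 for degrees 0…4.
Finally multiplying by (1 + y + y^2 + y^3 + y^4 + y^5), the product of all factors after the first has coefficients 1,1,1,2,2 for degrees 0…4.
[y^4] = 1·2 + 1·1 + 1·1 = 4.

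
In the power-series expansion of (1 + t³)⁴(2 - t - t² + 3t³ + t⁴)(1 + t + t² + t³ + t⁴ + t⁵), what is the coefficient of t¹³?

(1 + t³)⁴ has coefficients 1,0,0,4,0,0,6,0,0,4,0,0,1 for degrees 0…12.
(2 - t - t² + 3t³ + t⁴) has coefficients 2,-1,-1,3,1,0,0,0,0,0,0,0,0,0 for degrees 0…13.
Finally multiplying by (1 + t + t² + t³ + t⁴ + t⁵), the product of all factors after the first has coefficients 2,1,0,3,4,4,2,3,4,1,0,0,0,0 for degrees 0…13.
[t¹³] = 1·0 + 4·0 + 6·3 + 4·4 + 1·1 = 35.

35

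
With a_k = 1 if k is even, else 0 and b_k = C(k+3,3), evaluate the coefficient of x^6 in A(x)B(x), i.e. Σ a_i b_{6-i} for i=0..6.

Write out a_i and b_{6-i} for i = 0,…,6 and sum the products.
Σ = 1·84 + 0·56 + 1·35 + 0·20 + 1·10 + 0·4 + 1·1 = 130.

130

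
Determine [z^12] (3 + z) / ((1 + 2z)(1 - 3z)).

The denominator gives the recurrence a_n = a_(n−1) + 6a_(n−2) for n ≥ 2; the numerator fixes a_0 = 3, a_1 = 4.
Iterating: 3, 4, 22, 46, 178, 454, 1522, 4246, 13378, 38854, 119122, 352246, 1066978, so a_12 = 1066978.

1066978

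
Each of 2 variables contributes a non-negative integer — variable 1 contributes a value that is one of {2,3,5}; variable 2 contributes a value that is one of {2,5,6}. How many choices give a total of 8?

2

The generating function for the choices is (q² + q³ + q⁵)·(q² + q⁵ + q⁶); the count is [q⁸].
(q² + q³ + q⁵) has coefficients 0,0,1,1,0,1 for degrees 0…5.
(q² + q⁵ + q⁶) has coefficients 0,0,1,0,0,1,1,0,0 for degrees 0…8.
[q⁸] = 1·1 + 1·1 + 1·0 = 2.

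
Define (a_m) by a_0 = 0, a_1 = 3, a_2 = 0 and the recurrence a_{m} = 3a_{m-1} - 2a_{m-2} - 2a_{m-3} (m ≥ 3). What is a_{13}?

13176

The ordinary generating function has denominator 1 - 3y + 2y^2 + 2y^3.
Iterating the recurrence: a_0,…,a_{13} = 0, 3, 0, -6, -24, -60, -120, -192, -216, -24, 744, 2712, 6696, 13176.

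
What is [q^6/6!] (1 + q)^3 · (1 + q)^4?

The EGF product rule gives c_6 = Σ_{k_1+k_2=6} C(6; k_1,k_2) · ∏ g_i(k_i), where (1+q)^3 gives the falling factorial (3)_k; (1+q)^4 gives the falling factorial (4)_k.
g_1(k) for k = 0…6: 1, 3, 6, 6, 0, 0, 0.
g_2(k) for k = 0…6: 1, 4, 12, 24, 24, 0, 0.
c_6 = Σ_k C(6,k)·g_1(k)·g_2(6−k) = 15·6·24 + 20·6·24 = 2160 + 2880 = 5040.

5040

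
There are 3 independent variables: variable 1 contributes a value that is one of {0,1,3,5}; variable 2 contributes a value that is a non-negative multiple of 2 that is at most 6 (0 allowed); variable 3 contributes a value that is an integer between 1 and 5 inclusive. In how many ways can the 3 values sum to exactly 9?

8

The generating function for the choices is (1 + x + x^3 + x^5)·(1 + x^2 + x^4 + x^6)·(x + x^2 + x^3 + x^4 + x^5); the count is [x^9].
(1 + x + x^3 + x^5) has coefficients 1,1,0,1,0,1 for degrees 0…5.
(1 + x^2 + x^4 + x^6) has coefficients 1,0,1,0,1,0,1,0,0,0 for degrees 0…9.
Finally multiplying by (x + x^2 + x^3 + x^4 + x^5), the product of all factors after the first has coefficients 0,1,1,2,2,3,2,3,2,2 for degrees 0…9.
[x^9] = 1·2 + 1·2 + 1·2 + 1·2 = 8.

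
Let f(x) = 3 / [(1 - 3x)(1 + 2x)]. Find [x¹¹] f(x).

316407

Partial fractions give a closed form: a_n = (9/5)·3^n + (6/5)·(-2)^n.
At n = 11: a_11 = 316407.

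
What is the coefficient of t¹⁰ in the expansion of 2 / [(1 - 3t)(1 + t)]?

88574

Partial fractions give a closed form: a_n = (3/2)·3^n + (1/2)·(-1)^n.
At n = 10: a_10 = 88574.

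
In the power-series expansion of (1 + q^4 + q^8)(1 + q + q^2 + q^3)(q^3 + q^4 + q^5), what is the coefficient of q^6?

(1 + q^4 + q^8) has coefficients 1,0,0,0,1,0,0 for degrees 0…6.
(1 + q + q^2 + q^3) has coefficients 1,1,1,1,0,0,0 for degrees 0…6.
Finally multiplying by (q^3 + q^4 + q^5), the product of all factors after the first has coefficients 0,0,0,1,2,3,3 for degrees 0…6.
[q^6] = 1·3 + 1·0 = 3.

3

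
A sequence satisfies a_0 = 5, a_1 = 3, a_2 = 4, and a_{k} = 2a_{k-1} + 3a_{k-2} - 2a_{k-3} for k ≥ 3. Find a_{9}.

3357

The ordinary generating function has denominator 1 - 2z - 3z^2 + 2z^3.
Iterating the recurrence: a_0,…,a_{9} = 5, 3, 4, 7, 20, 53, 152, 423, 1196, 3357.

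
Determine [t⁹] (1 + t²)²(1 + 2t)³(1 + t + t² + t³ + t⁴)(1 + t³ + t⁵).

201

(1 + t²)² has coefficients 1,0,2,0,1 for degrees 0…4.
(1 + 2t)³ has coefficients 1,6,12,8,0,0,0,0,0,0 for degrees 0…9.
Multiplying by (1 + t + t² + t³ + t⁴) gives running coefficients 1,7,19,27,27,26,20,8,0,0 for degrees 0…9.
Finally multiplying by (1 + t³ + t⁵), the product of all factors after the first has coefficients 1,7,19,28,34,46,54,54,53,47 for degrees 0…9.
[t⁹] = 1·47 + 2·54 + 1·46 = 201.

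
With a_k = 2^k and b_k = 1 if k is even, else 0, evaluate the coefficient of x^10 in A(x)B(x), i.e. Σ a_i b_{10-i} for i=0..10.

The convolution is the t^10 coefficient of A(t)B(t).
Σ = 1·1 + 2·0 + 4·1 + 8·0 + 16·1 + 32·0 + 64·1 + 128·0 + 256·1 + 512·0 + 1024·1 = 1365.

1365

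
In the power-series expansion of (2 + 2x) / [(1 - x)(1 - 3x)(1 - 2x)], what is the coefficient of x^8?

Partial fractions give a closed form: a_n = (2)·1^n + (12)·3^n + (-12)·2^n.
At n = 8: a_8 = 75662.

75662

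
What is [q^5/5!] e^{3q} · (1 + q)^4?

The EGF product rule gives c_5 = Σ_{k_1+k_2=5} C(5; k_1,k_2) · ∏ g_i(k_i), where e^{3q} gives (3)^k; (1+q)^4 gives the falling factorial (4)_k.
g_1(k) for k = 0…5: 1, 3, 9, 27, 81, 243.
g_2(k) for k = 0…5: 1, 4, 12, 24, 24, 0.
c_5 = Σ_k C(5,k)·g_1(k)·g_2(5−k) = 5·3·24 + 10·9·24 + 10·27·12 + 5·81·4 + 1·243·1 = 360 + 2160 + 3240 + 1620 + 243 = 7623.

7623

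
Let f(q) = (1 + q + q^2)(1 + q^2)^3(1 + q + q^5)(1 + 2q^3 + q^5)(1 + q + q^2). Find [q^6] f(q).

58

(1 + q + q^2) has coefficients 1,1,1 for degrees 0…2.
(1 + q^2)^3 has coefficients 1,0,3,0,3,0,1 for degrees 0…6.
Multiplying by (1 + q + q^5) gives running coefficients 1,1,3,3,3,4,1 for degrees 0…6.
Multiplying by (1 + 2q^3 + q^5) gives running coefficients 1,1,3,5,5,11,8 for degrees 0…6.
Finally multiplying by (1 + q + q^2), the product of all factors after the first has coefficients 1,2,5,9,13,21,24 for degrees 0…6.
[q^6] = 1·24 + 1·21 + 1·13 = 58.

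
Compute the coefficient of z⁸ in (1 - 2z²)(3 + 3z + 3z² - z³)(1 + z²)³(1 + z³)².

-35

(1 - 2z²) has coefficients 1,0,-2 for degrees 0…2.
(3 + 3z + 3z² - z³) has coefficients 3,3,3,-1,0,0,0,0,0 for degrees 0…8.
Multiplying by (1 + z²)³ gives running coefficients 3,3,12,8,18,6,12,0,3 for degrees 0…8.
Finally multiplying by (1 + z³)², the product of all factors after the first has coefficients 3,3,12,14,24,30,31,39,27 for degrees 0…8.
[z⁸] = 1·27 − 2·31 = -35.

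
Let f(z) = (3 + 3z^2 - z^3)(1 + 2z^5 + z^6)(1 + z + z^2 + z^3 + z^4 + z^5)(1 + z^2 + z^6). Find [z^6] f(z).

(3 + 3z^2 - z^3) has coefficients 3,0,3,-1 for degrees 0…3.
(1 + 2z^5 + z^6) has coefficients 1,0,0,0,0,2,1 for degrees 0…6.
Multiplying by (1 + z + z^2 + z^3 + z^4 + z^5) gives running coefficients 1,1,1,1,1,3,3 for degrees 0…6.
Finally multiplying by (1 + z^2 + z^6), the product of all factors after the first has coefficients 1,1,2,2,2,4,5 for degrees 0…6.
[z^6] = 3·5 + 3·2 − 1·2 = 19.

19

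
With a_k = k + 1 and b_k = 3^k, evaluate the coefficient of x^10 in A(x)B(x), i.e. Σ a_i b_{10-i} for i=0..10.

This is [x^10] in the product of the two ordinary generating functions.
Σ = 1·59049 + 2·19683 + 3·6561 + 4·2187 + 5·729 + 6·243 + 7·81 + 8·27 + 9·9 + 10·3 + 11·1 = 132854.

132854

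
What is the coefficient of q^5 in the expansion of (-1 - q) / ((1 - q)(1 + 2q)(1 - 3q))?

-287

Partial fractions give a closed form: a_n = (1/3)·1^n + (-2/15)·(-2)^n + (-6/5)·3^n.
At n = 5: a_5 = -287.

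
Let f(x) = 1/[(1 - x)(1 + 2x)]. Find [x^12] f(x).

Partial fractions give a closed form: a_n = (1/3)·1^n + (2/3)·(-2)^n.
At n = 12: a_12 = 2731.

2731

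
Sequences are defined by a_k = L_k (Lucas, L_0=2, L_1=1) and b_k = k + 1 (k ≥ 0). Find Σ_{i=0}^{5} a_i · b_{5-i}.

The convolution is the t^5 coefficient of A(t)B(t).
Σ = 2·6 + 1·5 + 3·4 + 4·3 + 7·2 + 11·1 = 66.

66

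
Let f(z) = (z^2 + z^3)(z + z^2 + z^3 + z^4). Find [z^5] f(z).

(z^2 + z^3) has coefficients 0,0,1,1 for degrees 0…3.
(z + z^2 + z^3 + z^4) has coefficients 0,1,1,1,1,0 for degrees 0…5.
[z^5] = 1·1 + 1·1 = 2.

2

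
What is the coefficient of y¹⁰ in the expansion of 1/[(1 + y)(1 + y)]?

11

The denominator gives the recurrence a_n = −2a_(n−1) − a_(n−2) for n ≥ 2; the numerator fixes a_0 = 1, a_1 = -2.
Iterating: 1, -2, 3, -4, 5, -6, 7, -8, 9, -10, 11, so a_10 = 11.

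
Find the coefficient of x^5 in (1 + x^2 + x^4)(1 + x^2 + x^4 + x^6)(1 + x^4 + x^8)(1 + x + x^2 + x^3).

6

(1 + x^2 + x^4) has coefficients 1,0,1,0,1 for degrees 0…4.
(1 + x^2 + x^4 + x^6) has coefficients 1,0,1,0,1,0 for degrees 0…5.
Multiplying by (1 + x^4 + x^8) gives running coefficients 1,0,1,0,2,0 for degrees 0…5.
Finally multiplying by (1 + x + x^2 + x^3), the product of all factors after the first has coefficients 1,1,2,2,3,3 for degrees 0…5.
[x^5] = 1·3 + 1·2 + 1·1 = 6.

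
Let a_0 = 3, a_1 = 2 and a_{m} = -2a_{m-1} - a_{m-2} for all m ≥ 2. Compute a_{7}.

The ordinary generating function has denominator 1 + 2y + y^2.
Iterating the recurrence: a_0,…,a_{7} = 3, 2, -7, 12, -17, 22, -27, 32.

32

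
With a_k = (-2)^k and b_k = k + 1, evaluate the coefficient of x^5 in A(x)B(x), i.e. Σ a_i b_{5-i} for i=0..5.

This is [x^5] in the product of the two ordinary generating functions.
Σ = 1·6 − 2·5 + 4·4 − 8·3 + 16·2 − 32·1 = -12.

-12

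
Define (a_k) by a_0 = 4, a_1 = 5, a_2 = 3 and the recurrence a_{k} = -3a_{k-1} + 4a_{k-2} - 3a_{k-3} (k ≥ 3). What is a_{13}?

-900394

The ordinary generating function has denominator 1 + 3y - 4y^2 + 3y^3.
Iterating the recurrence: a_0,…,a_{13} = 4, 5, 3, -1, 0, -13, 42, -178, 741, -3061, 12681, -52510, 217437, -900394.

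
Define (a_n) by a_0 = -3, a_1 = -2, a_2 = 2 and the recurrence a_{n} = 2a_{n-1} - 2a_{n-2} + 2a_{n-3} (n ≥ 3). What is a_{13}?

The ordinary generating function has denominator 1 - 2q + 2q^2 - 2q^3.
Iterating the recurrence: a_0,…,a_{13} = -3, -2, 2, 2, -4, -8, -4, 0, -8, -24, -32, -32, -48, -96.

-96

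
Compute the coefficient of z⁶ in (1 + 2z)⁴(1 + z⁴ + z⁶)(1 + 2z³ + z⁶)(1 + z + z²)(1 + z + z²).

(1 + 2z)⁴ has coefficients 1,8,24,32,16 for degrees 0…4.
(1 + z⁴ + z⁶) has coefficients 1,0,0,0,1,0,1 for degrees 0…6.
Multiplying by (1 + 2z³ + z⁶) gives running coefficients 1,0,0,2,1,0,2 for degrees 0…6.
Multiplying by (1 + z + z²) gives running coefficients 1,1,1,2,3,3,3 for degrees 0…6.
Finally multiplying by (1 + z + z²), the product of all factors after the first has coefficients 1,2,3,4,6,8,9 for degrees 0…6.
[z⁶] = 1·9 + 8·8 + 24·6 + 32·4 + 16·3 = 393.

393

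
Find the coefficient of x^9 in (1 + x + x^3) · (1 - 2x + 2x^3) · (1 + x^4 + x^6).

(1 + x + x^3) has coefficients 1,1,0,1 for degrees 0…3.
(1 - 2x + 2x^3) has coefficients 1,-2,0,2,0,0,0,0,0,0 for degrees 0…9.
Finally multiplying by (1 + x^4 + x^6), the product of all factors after the first has coefficients 1,-2,0,2,1,-2,1,0,0,2 for degrees 0…9.
[x^9] = 1·2 + 1·0 + 1·1 = 3.

3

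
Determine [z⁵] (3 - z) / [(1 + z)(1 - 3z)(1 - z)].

728

Partial fractions give a closed form: a_n = (1/2)·(-1)^n + (3)·3^n + (-1/2)·1^n.
At n = 5: a_5 = 728.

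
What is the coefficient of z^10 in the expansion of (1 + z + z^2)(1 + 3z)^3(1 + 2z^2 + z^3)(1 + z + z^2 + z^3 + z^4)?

(1 + z + z^2) has coefficients 1,1,1 for degrees 0…2.
(1 + 3z)^3 has coefficients 1,9,27,27,0,0,0,0,0,0,0 for degrees 0…10.
Multiplying by (1 + 2z^2 + z^3) gives running coefficients 1,9,29,46,63,81,27,0,0,0,0 for degrees 0…10.
Finally multiplying by (1 + z + z^2 + z^3 + z^4), the product of all factors after the first has coefficients 1,10,39,85,148,228,246,217,171,108,27 for degrees 0…10.
[z^10] = 1·27 + 1·108 + 1·171 = 306.

306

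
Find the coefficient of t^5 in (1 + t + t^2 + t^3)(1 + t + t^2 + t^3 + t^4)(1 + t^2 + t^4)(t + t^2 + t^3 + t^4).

20

(1 + t + t^2 + t^3) has coefficients 1,1,1,1 for degrees 0…3.
(1 + t + t^2 + t^3 + t^4) has coefficients 1,1,1,1,1,0 for degrees 0…5.
Multiplying by (1 + t^2 + t^4) gives running coefficients 1,1,2,2,3,2 for degrees 0…5.
Finally multiplying by (t + t^2 + t^3 + t^4), the product of all factors after the first has coefficients 0,1,2,4,6,8 for degrees 0…5.
[t^5] = 1·8 + 1·6 + 1·4 + 1·2 = 20.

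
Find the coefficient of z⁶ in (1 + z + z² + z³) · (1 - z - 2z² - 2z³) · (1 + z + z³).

(1 + z + z² + z³) has coefficients 1,1,1,1 for degrees 0…3.
(1 - z - 2z² - 2z³) has coefficients 1,-1,-2,-2,0,0,0 for degrees 0…6.
Finally multiplying by (1 + z + z³), the product of all factors after the first has coefficients 1,0,-3,-3,-3,-2,-2 for degrees 0…6.
[z⁶] = 1·(-2) + 1·(-2) + 1·(-3) + 1·(-3) = -10.

-10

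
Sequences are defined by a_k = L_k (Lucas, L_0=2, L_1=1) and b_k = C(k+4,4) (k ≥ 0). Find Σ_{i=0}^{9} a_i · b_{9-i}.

6783

The convolution is the x^9 coefficient of A(x)B(x).
Σ = 2·715 + 1·495 + 3·330 + 4·210 + 7·126 + 11·70 + 18·35 + 29·15 + 47·5 + 76·1 = 6783.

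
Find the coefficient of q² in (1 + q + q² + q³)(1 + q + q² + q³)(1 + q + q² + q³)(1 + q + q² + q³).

(1 + q + q² + q³) has coefficients 1,1,1 for degrees 0…2.
(1 + q + q² + q³) has coefficients 1,1,1 for degrees 0…2.
Multiplying by (1 + q + q² + q³) gives running coefficients 1,2,3 for degrees 0…2.
Finally multiplying by (1 + q + q² + q³), the product of all factors after the first has coefficients 1,3,6 for degrees 0…2.
[q²] = 1·6 + 1·3 + 1·1 = 10.

10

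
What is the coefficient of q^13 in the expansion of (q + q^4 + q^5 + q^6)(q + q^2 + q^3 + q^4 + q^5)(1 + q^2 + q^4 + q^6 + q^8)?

(q + q^4 + q^5 + q^6) has coefficients 0,1,0,0,1,1,1 for degrees 0…6.
(q + q^2 + q^3 + q^4 + q^5) has coefficients 0,1,1,1,1,1,0,0,0,0,0,0,0,0 for degrees 0…13.
Finally multiplying by (1 + q^2 + q^4 + q^6 + q^8), the product of all factors after the first has coefficients 0,1,1,2,2,3,2,3,2,3,2,2,1,1 for degrees 0…13.
[q^13] = 1·1 + 1·3 + 1·2 + 1·3 = 9.

9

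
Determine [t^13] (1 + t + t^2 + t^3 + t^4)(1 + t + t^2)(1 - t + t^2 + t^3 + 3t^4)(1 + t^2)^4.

105

(1 + t + t^2 + t^3 + t^4) has coefficients 1,1,1,1,1 for degrees 0…4.
(1 + t + t^2) has coefficients 1,1,1,0,0,0,0,0,0,0,0,0,0,0 for degrees 0…13.
Multiplying by (1 - t + t^2 + t^3 + 3t^4) gives running coefficients 1,0,1,1,5,4,3,0,0,0,0,0,0,0 for degrees 0…13.
Finally multiplying by (1 + t^2)^4, the product of all factors after the first has coefficients 1,0,5,1,15,8,33,22,47,28,39,17,17,4 for degrees 0…13.
[t^13] = 1·4 + 1·17 + 1·17 + 1·39 + 1·28 = 105.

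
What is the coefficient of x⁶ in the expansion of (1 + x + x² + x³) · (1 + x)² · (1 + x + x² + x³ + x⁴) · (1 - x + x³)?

9

(1 + x + x² + x³) has coefficients 1,1,1,1 for degrees 0…3.
(1 + x)² has coefficients 1,2,1,0,0,0,0 for degrees 0…6.
Multiplying by (1 + x + x² + x³ + x⁴) gives running coefficients 1,3,4,4,4,3,1 for degrees 0…6.
Finally multiplying by (1 - x + x³), the product of all factors after the first has coefficients 1,2,1,1,3,3,2 for degrees 0…6.
[x⁶] = 1·2 + 1·3 + 1·3 + 1·1 = 9.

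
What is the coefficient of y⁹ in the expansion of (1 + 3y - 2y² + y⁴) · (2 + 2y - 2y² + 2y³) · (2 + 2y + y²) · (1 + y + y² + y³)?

(1 + 3y - 2y² + y⁴) has coefficients 1,3,-2,0,1 for degrees 0…4.
(2 + 2y - 2y² + 2y³) has coefficients 2,2,-2,2,0,0,0,0,0,0 for degrees 0…9.
Multiplying by (2 + 2y + y²) gives running coefficients 4,8,2,2,2,2,0,0,0,0 for degrees 0…9.
Finally multiplying by (1 + y + y² + y³), the product of all factors after the first has coefficients 4,12,14,16,14,8,6,4,2,0 for degrees 0…9.
[y⁹] = 1·0 + 3·2 − 2·4 + 1·8 = 6.

6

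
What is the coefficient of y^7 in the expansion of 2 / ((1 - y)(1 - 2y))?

510

The denominator gives the recurrence a_n = 3a_(n−1) − 2a_(n−2) for n ≥ 2; the numerator fixes a_0 = 2, a_1 = 6.
Iterating: 2, 6, 14, 30, 62, 126, 254, 510, so a_7 = 510.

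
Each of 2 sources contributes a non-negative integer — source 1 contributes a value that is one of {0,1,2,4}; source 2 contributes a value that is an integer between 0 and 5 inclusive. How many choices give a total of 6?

The generating function for the choices is (1 + y + y² + y⁴)·(1 + y + y² + y³ + y⁴ + y⁵); the count is [y⁶].
(1 + y + y² + y⁴) has coefficients 1,1,1,0,1 for degrees 0…4.
(1 + y + y² + y³ + y⁴ + y⁵) has coefficients 1,1,1,1,1,1,0 for degrees 0…6.
[y⁶] = 1·0 + 1·1 + 1·1 + 1·1 = 3.

3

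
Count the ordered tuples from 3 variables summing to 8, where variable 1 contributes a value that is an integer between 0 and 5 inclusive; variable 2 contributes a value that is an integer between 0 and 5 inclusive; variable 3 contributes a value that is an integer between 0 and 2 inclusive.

The generating function for the choices is (1 + y + y² + y³ + y⁴ + y⁵)·(1 + y + y² + y³ + y⁴ + y⁵)·(1 + y + y²); the count is [y⁸].
(1 + y + y² + y³ + y⁴ + y⁵) has coefficients 1,1,1,1,1,1 for degrees 0…5.
(1 + y + y² + y³ + y⁴ + y⁵) has coefficients 1,1,1,1,1,1,0,0,0 for degrees 0…8.
Finally multiplying by (1 + y + y²), the product of all factors after the first has coefficients 1,2,3,3,3,3,2,1,0 for degrees 0…8.
[y⁸] = 1·0 + 1·1 + 1·2 + 1·3 + 1·3 + 1·3 = 12.

12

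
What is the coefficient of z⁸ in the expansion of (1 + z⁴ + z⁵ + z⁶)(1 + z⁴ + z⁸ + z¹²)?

(1 + z⁴ + z⁵ + z⁶) has coefficients 1,0,0,0,1,1,1 for degrees 0…6.
(1 + z⁴ + z⁸ + z¹²) has coefficients 1,0,0,0,1,0,0,0,1 for degrees 0…8.
[z⁸] = 1·1 + 1·1 + 1·0 + 1·0 = 2.

2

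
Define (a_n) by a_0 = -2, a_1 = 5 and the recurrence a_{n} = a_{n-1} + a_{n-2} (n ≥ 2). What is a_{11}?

The ordinary generating function has denominator 1 - y - y^2.
Iterating the recurrence: a_0,…,a_{11} = -2, 5, 3, 8, 11, 19, 30, 49, 79, 128, 207, 335.

335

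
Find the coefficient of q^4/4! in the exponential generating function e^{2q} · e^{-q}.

The EGF product rule gives c_4 = Σ_{k_1+k_2=4} C(4; k_1,k_2) · ∏ g_i(k_i), where e^{2q} gives (2)^k; e^{-q} gives (-1)^k.
g_1(k) for k = 0…4: 1, 2, 4, 8, 16.
g_2(k) for k = 0…4: 1, -1, 1, -1, 1.
c_4 = Σ_k C(4,k)·g_1(k)·g_2(4−k) = 1·1·1 + 4·2·(-1) + 6·4·1 + 4·8·(-1) + 1·16·1 = 1 − 8 + 24 − 32 + 16 = 1.

1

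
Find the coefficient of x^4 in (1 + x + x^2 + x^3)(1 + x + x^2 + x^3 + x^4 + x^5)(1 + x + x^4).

9

(1 + x + x^2 + x^3) has coefficients 1,1,1,1 for degrees 0…3.
(1 + x + x^2 + x^3 + x^4 + x^5) has coefficients 1,1,1,1,1 for degrees 0…4.
Finally multiplying by (1 + x + x^4), the product of all factors after the first has coefficients 1,2,2,2,3 for degrees 0…4.
[x^4] = 1·3 + 1·2 + 1·2 + 1·2 = 9.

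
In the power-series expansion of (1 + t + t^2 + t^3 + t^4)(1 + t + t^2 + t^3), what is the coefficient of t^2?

3

(1 + t + t^2 + t^3 + t^4) has coefficients 1,1,1 for degrees 0…2.
(1 + t + t^2 + t^3) has coefficients 1,1,1 for degrees 0…2.
[t^2] = 1·1 + 1·1 + 1·1 = 3.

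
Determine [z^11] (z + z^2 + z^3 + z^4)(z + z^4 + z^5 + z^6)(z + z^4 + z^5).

(z + z^2 + z^3 + z^4) has coefficients 0,1,1,1,1 for degrees 0…4.
(z + z^4 + z^5 + z^6) has coefficients 0,1,0,0,1,1,1,0,0,0,0,0 for degrees 0…11.
Finally multiplying by (z + z^4 + z^5), the product of all factors after the first has coefficients 0,0,1,0,0,2,2,1,1,2,2,1 for degrees 0…11.
[z^11] = 1·2 + 1·2 + 1·1 + 1·1 = 6.

6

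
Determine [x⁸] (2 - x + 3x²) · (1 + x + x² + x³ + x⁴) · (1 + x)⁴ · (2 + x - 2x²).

-6

(2 - x + 3x²) has coefficients 2,-1,3 for degrees 0…2.
(1 + x + x² + x³ + x⁴) has coefficients 1,1,1,1,1,0,0,0,0 for degrees 0…8.
Multiplying by (1 + x)⁴ gives running coefficients 1,5,11,15,16,15,11,5,1 for degrees 0…8.
Finally multiplying by (2 + x - 2x²), the product of all factors after the first has coefficients 2,11,25,31,25,16,5,-9,-15 for degrees 0…8.
[x⁸] = 2·(-15) − 1·(-9) + 3·5 = -6.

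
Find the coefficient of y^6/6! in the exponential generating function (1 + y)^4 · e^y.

The EGF product rule gives c_6 = Σ_{k_1+k_2=6} C(6; k_1,k_2) · ∏ g_i(k_i), where (1+y)^4 gives the falling factorial (4)_k; e^y gives (1)^k.
g_1(k) for k = 0…6: 1, 4, 12, 24, 24, 0, 0.
g_2(k) for k = 0…6: 1, 1, 1, 1, 1, 1, 1.
c_6 = Σ_k C(6,k)·g_1(k)·g_2(6−k) = 1·1·1 + 6·4·1 + 15·12·1 + 20·24·1 + 15·24·1 = 1 + 24 + 180 + 480 + 360 = 1045.

1045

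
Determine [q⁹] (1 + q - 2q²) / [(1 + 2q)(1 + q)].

The denominator gives the recurrence a_n = −3a_(n−1) − 2a_(n−2) for n ≥ 3; the numerator fixes a_0 = 1, a_1 = -2, a_2 = 2.
Iterating: 1, -2, 2, -2, 2, -2, 2, -2, 2, -2, so a_9 = -2.

-2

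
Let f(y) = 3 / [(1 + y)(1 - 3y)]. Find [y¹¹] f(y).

398580

The denominator gives the recurrence a_n = 2a_(n−1) + 3a_(n−2) for n ≥ 2; the numerator fixes a_0 = 3, a_1 = 6.
Iterating: 3, 6, 21, 60, 183, 546, 1641, 4920, 14763, 44286, 132861, 398580, so a_11 = 398580.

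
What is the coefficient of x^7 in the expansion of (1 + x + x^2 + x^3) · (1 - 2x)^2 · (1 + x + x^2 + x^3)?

(1 + x + x^2 + x^3) has coefficients 1,1,1,1 for degrees 0…3.
(1 - 2x)^2 has coefficients 1,-4,4,0,0,0,0,0 for degrees 0…7.
Finally multiplying by (1 + x + x^2 + x^3), the product of all factors after the first has coefficients 1,-3,1,1,0,4,0,0 for degrees 0…7.
[x^7] = 1·0 + 1·0 + 1·4 + 1·0 = 4.

4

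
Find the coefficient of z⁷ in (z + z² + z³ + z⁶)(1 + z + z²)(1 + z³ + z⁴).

6

(z + z² + z³ + z⁶) has coefficients 0,1,1,1,0,0,1 for degrees 0…6.
(1 + z + z²) has coefficients 1,1,1,0,0,0,0,0 for degrees 0…7.
Finally multiplying by (1 + z³ + z⁴), the product of all factors after the first has coefficients 1,1,1,1,2,2,1,0 for degrees 0…7.
[z⁷] = 1·1 + 1·2 + 1·2 + 1·1 = 6.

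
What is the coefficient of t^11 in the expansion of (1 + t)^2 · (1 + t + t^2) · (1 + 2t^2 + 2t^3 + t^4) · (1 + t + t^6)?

17

(1 + t)^2 has coefficients 1,2,1 for degrees 0…2.
(1 + t + t^2) has coefficients 1,1,1,0,0,0,0,0,0,0,0,0 for degrees 0…11.
Multiplying by (1 + 2t^2 + 2t^3 + t^4) gives running coefficients 1,1,3,4,5,3,1,0,0,0,0,0 for degrees 0…11.
Finally multiplying by (1 + t + t^6), the product of all factors after the first has coefficients 1,2,4,7,9,8,5,2,3,4,5,3 for degrees 0…11.
[t^11] = 1·3 + 2·5 + 1·4 = 17.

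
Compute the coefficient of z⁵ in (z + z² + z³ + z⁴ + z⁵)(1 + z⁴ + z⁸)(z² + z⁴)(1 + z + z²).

4

(z + z² + z³ + z⁴ + z⁵) has coefficients 0,1,1,1,1,1 for degrees 0…5.
(1 + z⁴ + z⁸) has coefficients 1,0,0,0,1,0 for degrees 0…5.
Multiplying by (z² + z⁴) gives running coefficients 0,0,1,0,1,0 for degrees 0…5.
Finally multiplying by (1 + z + z²), the product of all factors after the first has coefficients 0,0,1,1,2,1 for degrees 0…5.
[z⁵] = 1·2 + 1·1 + 1·1 + 1·0 + 1·0 = 4.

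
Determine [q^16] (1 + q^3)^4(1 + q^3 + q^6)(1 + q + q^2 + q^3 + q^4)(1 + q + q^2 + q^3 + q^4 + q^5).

(1 + q^3)^4 has coefficients 1,0,0,4,0,0,6,0,0,4,0,0,1 for degrees 0…12.
(1 + q^3 + q^6) has coefficients 1,0,0,1,0,0,1,0,0,0,0,0,0,0,0,0,0 for degrees 0…16.
Multiplying by (1 + q + q^2 + q^3 + q^4) gives running coefficients 1,1,1,2,2,1,2,2,1,1,1,0,0,0,0,0,0 for degrees 0…16.
Finally multiplying by (1 + q + q^2 + q^3 + q^4 + q^5), the product of all factors after the first has coefficients 1,2,3,5,7,8,9,10,10,9,8,7,5,3,2,1,0 for degrees 0…16.
[q^16] = 1·0 + 4·3 + 6·8 + 4·10 + 1·7 = 107.

107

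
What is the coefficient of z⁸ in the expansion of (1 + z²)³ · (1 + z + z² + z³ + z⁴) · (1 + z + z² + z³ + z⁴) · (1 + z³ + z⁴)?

(1 + z²)³ has coefficients 1,0,3,0,3,0,1 for degrees 0…6.
(1 + z + z² + z³ + z⁴) has coefficients 1,1,1,1,1,0,0,0,0 for degrees 0…8.
Multiplying by (1 + z + z² + z³ + z⁴) gives running coefficients 1,2,3,4,5,4,3,2,1 for degrees 0…8.
Finally multiplying by (1 + z³ + z⁴), the product of all factors after the first has coefficients 1,2,3,5,8,9,10,11,10 for degrees 0…8.
[z⁸] = 1·10 + 3·10 + 3·8 + 1·3 = 67.

67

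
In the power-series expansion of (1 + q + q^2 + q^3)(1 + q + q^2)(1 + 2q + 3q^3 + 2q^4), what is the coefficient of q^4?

16

(1 + q + q^2 + q^3) has coefficients 1,1,1,1 for degrees 0…3.
(1 + q + q^2) has coefficients 1,1,1,0,0 for degrees 0…4.
Finally multiplying by (1 + 2q + 3q^3 + 2q^4), the product of all factors after the first has coefficients 1,3,3,5,5 for degrees 0…4.
[q^4] = 1·5 + 1·5 + 1·3 + 1·3 = 16.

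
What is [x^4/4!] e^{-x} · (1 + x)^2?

5

The EGF product rule gives c_4 = Σ_{k_1+k_2=4} C(4; k_1,k_2) · ∏ g_i(k_i), where e^{-x} gives (-1)^k; (1+x)^2 gives the falling factorial (2)_k.
g_1(k) for k = 0…4: 1, -1, 1, -1, 1.
g_2(k) for k = 0…4: 1, 2, 2, 0, 0.
c_4 = Σ_k C(4,k)·g_1(k)·g_2(4−k) = 6·1·2 + 4·(-1)·2 + 1·1·1 = 12 − 8 + 1 = 5.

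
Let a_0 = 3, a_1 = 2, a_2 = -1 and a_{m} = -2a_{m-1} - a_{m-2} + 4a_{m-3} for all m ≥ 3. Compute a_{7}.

-144

The ordinary generating function has denominator 1 + 2q + q^2 - 4q^3.
Iterating the recurrence: a_0,…,a_{7} = 3, 2, -1, 12, -15, 14, 35, -144.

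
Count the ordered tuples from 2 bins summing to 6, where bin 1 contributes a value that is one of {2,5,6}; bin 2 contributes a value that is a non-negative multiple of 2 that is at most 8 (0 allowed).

The generating function for the choices is (y^2 + y^5 + y^6)·(1 + y^2 + y^4 + y^6 + y^8); the count is [y^6].
(y^2 + y^5 + y^6) has coefficients 0,0,1,0,0,1,1 for degrees 0…6.
(1 + y^2 + y^4 + y^6 + y^8) has coefficients 1,0,1,0,1,0,1 for degrees 0…6.
[y^6] = 1·1 + 1·0 + 1·1 = 2.

2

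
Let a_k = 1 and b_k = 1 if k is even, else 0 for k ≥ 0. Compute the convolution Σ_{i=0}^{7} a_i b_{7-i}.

4

Write out a_i and b_{7-i} for i = 0,…,7 and sum the products.
Σ = 1·0 + 1·1 + 1·0 + 1·1 + 1·0 + 1·1 + 1·0 + 1·1 = 4.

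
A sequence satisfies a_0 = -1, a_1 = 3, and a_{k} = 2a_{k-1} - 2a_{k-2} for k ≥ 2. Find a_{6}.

The ordinary generating function has denominator 1 - 2t + 2t^2.
Iterating the recurrence: a_0,…,a_{6} = -1, 3, 8, 10, 4, -12, -32.

-32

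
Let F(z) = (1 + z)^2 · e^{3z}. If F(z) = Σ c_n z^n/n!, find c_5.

1593

The EGF product rule gives c_5 = Σ_{k_1+k_2=5} C(5; k_1,k_2) · ∏ g_i(k_i), where (1+z)^2 gives the falling factorial (2)_k; e^{3z} gives (3)^k.
g_1(k) for k = 0…5: 1, 2, 2, 0, 0, 0.
g_2(k) for k = 0…5: 1, 3, 9, 27, 81, 243.
c_5 = Σ_k C(5,k)·g_1(k)·g_2(5−k) = 1·1·243 + 5·2·81 + 10·2·27 = 243 + 810 + 540 = 1593.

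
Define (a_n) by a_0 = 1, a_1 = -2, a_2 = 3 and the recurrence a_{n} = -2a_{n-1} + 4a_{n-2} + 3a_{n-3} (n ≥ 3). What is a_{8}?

The ordinary generating function has denominator 1 + 2t - 4t^2 - 3t^3.
Iterating the recurrence: a_0,…,a_{8} = 1, -2, 3, -11, 28, -91, 261, -802, 2375.

2375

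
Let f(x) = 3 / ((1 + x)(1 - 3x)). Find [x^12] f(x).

1195743

The denominator gives the recurrence a_n = 2a_(n−1) + 3a_(n−2) for n ≥ 2; the numerator fixes a_0 = 3, a_1 = 6.
Iterating: 3, 6, 21, 60, 183, 546, 1641, 4920, 14763, 44286, 132861, 398580, 1195743, so a_12 = 1195743.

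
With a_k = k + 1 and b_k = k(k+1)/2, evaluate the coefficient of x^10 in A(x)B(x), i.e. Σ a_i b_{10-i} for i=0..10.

This is [x^10] in the product of the two ordinary generating functions.
Σ = 1·55 + 2·45 + 3·36 + 4·28 + 5·21 + 6·15 + 7·10 + 8·6 + 9·3 + 10·1 + 11·0 = 715.

715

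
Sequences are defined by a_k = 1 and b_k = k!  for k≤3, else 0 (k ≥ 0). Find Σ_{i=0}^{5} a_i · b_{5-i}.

The convolution is the t^5 coefficient of A(t)B(t).
Σ = 1·0 + 1·0 + 1·6 + 1·2 + 1·1 + 1·1 = 10.

10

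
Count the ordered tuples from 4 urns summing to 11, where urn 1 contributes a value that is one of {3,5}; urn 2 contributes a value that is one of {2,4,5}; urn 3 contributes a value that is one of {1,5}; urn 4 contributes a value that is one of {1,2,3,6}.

The generating function for the choices is (t³ + t⁵)·(t² + t⁴ + t⁵)·(t + t⁵)·(t + t² + t³ + t⁶); the count is [t¹¹].
(t³ + t⁵) has coefficients 0,0,0,1,0,1 for degrees 0…5.
(t² + t⁴ + t⁵) has coefficients 0,0,1,0,1,1,0,0,0,0,0,0 for degrees 0…11.
Multiplying by (t + t⁵) gives running coefficients 0,0,0,1,0,1,1,1,0,1,1,0 for degrees 0…11.
Finally multiplying by (t + t² + t³ + t⁶), the product of all factors after the first has coefficients 0,0,0,0,1,1,2,2,3,3,2,3 for degrees 0…11.
[t¹¹] = 1·3 + 1·2 = 5.

5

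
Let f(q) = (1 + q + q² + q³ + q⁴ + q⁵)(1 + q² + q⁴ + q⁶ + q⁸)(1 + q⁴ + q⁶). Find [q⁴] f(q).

(1 + q + q² + q³ + q⁴ + q⁵) has coefficients 1,1,1,1,1 for degrees 0…4.
(1 + q² + q⁴ + q⁶ + q⁸) has coefficients 1,0,1,0,1 for degrees 0…4.
Finally multiplying by (1 + q⁴ + q⁶), the product of all factors after the first has coefficients 1,0,1,0,2 for degrees 0…4.
[q⁴] = 1·2 + 1·0 + 1·1 + 1·0 + 1·1 = 4.

4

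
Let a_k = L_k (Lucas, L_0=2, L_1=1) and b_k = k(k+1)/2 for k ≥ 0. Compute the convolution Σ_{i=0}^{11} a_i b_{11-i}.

2086

The convolution is the t^11 coefficient of A(t)B(t).
Σ = 2·66 + 1·55 + 3·45 + 4·36 + 7·28 + 11·21 + 18·15 + 29·10 + 47·6 + 76·3 + 123·1 + 199·0 = 2086.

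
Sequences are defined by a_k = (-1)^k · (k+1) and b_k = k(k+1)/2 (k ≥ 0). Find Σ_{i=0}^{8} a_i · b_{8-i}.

Write out a_i and b_{8-i} for i = 0,…,8 and sum the products.
Σ = 1·36 − 2·28 + 3·21 − 4·15 + 5·10 − 6·6 + 7·3 − 8·1 + 9·0 = 10.

10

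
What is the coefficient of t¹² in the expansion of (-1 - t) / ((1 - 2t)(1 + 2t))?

Partial fractions give a closed form: a_n = (-3/4)·2^n + (-1/4)·(-2)^n.
At n = 12: a_12 = -4096.

-4096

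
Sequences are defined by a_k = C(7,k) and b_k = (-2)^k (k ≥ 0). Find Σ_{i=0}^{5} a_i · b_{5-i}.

3

This is [x^5] in the product of the two ordinary generating functions.
Σ = 1·(-32) + 7·16 + 21·(-8) + 35·4 + 35·(-2) + 21·1 = 3.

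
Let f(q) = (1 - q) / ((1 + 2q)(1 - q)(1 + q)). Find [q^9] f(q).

-1023

The denominator gives the recurrence a_n = −2a_(n−1) + a_(n−2) + 2a_(n−3) for n ≥ 3; the numerator fixes a_0 = 1, a_1 = -3, a_2 = 7.
Iterating: 1, -3, 7, -15, 31, -63, 127, -255, 511, -1023, so a_9 = -1023.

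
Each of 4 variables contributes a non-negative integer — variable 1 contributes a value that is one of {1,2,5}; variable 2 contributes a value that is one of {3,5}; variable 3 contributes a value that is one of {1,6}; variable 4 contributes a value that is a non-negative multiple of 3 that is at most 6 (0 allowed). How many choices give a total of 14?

4

The generating function for the choices is (q + q^2 + q^5)·(q^3 + q^5)·(q + q^6)·(1 + q^3 + q^6); the count is [q^14].
(q + q^2 + q^5) has coefficients 0,1,1,0,0,1 for degrees 0…5.
(q^3 + q^5) has coefficients 0,0,0,1,0,1,0,0,0,0,0,0,0,0,0 for degrees 0…14.
Multiplying by (q + q^6) gives running coefficients 0,0,0,0,1,0,1,0,0,1,0,1,0,0,0 for degrees 0…14.
Finally multiplying by (1 + q^3 + q^6), the product of all factors after the first has coefficients 0,0,0,0,1,0,1,1,0,2,1,1,2,0,1 for degrees 0…14.
[q^14] = 1·0 + 1·2 + 1·2 = 4.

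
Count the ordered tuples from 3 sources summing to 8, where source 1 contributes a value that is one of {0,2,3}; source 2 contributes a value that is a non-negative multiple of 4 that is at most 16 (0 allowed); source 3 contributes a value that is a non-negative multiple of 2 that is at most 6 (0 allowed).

4

The generating function for the choices is (1 + x^2 + x^3)·(1 + x^4 + x^8 + x^12 + x^16)·(1 + x^2 + x^4 + x^6); the count is [x^8].
(1 + x^2 + x^3) has coefficients 1,0,1,1 for degrees 0…3.
(1 + x^4 + x^8 + x^12 + x^16) has coefficients 1,0,0,0,1,0,0,0,1 for degrees 0…8.
Finally multiplying by (1 + x^2 + x^4 + x^6), the product of all factors after the first has coefficients 1,0,1,0,2,0,2,0,2 for degrees 0…8.
[x^8] = 1·2 + 1·2 + 1·0 = 4.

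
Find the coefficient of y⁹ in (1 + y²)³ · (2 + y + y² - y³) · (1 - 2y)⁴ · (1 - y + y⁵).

(1 + y²)³ has coefficients 1,0,3,0,3,0,1 for degrees 0…6.
(2 + y + y² - y³) has coefficients 2,1,1,-1,0,0,0,0,0,0 for degrees 0…9.
Multiplying by (1 - 2y)⁴ gives running coefficients 2,-15,41,-49,32,-40,48,-16,0,0 for degrees 0…9.
Finally multiplying by (1 - y + y⁵), the product of all factors after the first has coefficients 2,-17,56,-90,81,-70,73,-23,-33,32 for degrees 0…9.
[y⁹] = 1·32 + 3·(-23) + 3·(-70) + 1·(-90) = -337.

-337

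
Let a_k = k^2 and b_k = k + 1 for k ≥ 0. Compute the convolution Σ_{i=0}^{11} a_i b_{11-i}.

1716

Write out a_i and b_{11-i} for i = 0,…,11 and sum the products.
Σ = 0·12 + 1·11 + 4·10 + 9·9 + 16·8 + 25·7 + 36·6 + 49·5 + 64·4 + 81·3 + 100·2 + 121·1 = 1716.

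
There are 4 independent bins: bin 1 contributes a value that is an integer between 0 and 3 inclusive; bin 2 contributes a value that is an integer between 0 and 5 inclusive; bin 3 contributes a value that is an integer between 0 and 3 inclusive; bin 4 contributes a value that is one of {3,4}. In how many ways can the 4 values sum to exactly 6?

The generating function for the choices is (1 + x + x² + x³)·(1 + x + x² + x³ + x⁴ + x⁵)·(1 + x + x² + x³)·(x³ + x⁴); the count is [x⁶].
(1 + x + x² + x³) has coefficients 1,1,1,1 for degrees 0…3.
(1 + x + x² + x³ + x⁴ + x⁵) has coefficients 1,1,1,1,1,1,0 for degrees 0…6.
Multiplying by (1 + x + x² + x³) gives running coefficients 1,2,3,4,4,4,3 for degrees 0…6.
Finally multiplying by (x³ + x⁴), the product of all factors after the first has coefficients 0,0,0,1,3,5,7 for degrees 0…6.
[x⁶] = 1·7 + 1·5 + 1·3 + 1·1 = 16.

16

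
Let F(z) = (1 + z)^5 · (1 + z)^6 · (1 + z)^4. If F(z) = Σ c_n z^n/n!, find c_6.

3603600

The EGF product rule gives c_6 = Σ_{k_1+k_2+k_3=6} C(6; k_1,k_2,k_3) · ∏ g_i(k_i), where (1+z)^5 gives the falling factorial (5)_k; (1+z)^6 gives the falling factorial (6)_k; (1+z)^4 gives the falling factorial (4)_k.
g_1(k) for k = 0…6: 1, 5, 20, 60, 120, 120, 0.
g_2(k) for k = 0…6: 1, 6, 30, 120, 360, 720, 720.
g_3(k) for k = 0…6: 1, 4, 12, 24, 24, 0, 0.
First combine the last two factors: h(k) = Σ_j C(k,j)·g_2(j)·g_3(k−j) for k = 0…6: 1, 10, 90, 720, 5040, 30240, 151200.
c_6 = Σ_k C(6,k)·g_1(k)·h(6−k) = 1·1·151200 + 6·5·30240 + 15·20·5040 + 20·60·720 + 15·120·90 + 6·120·10 = 151200 + 907200 + 1512000 + 864000 + 162000 + 7200 = 3603600.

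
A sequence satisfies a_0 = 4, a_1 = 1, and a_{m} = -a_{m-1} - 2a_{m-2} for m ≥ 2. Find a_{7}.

The ordinary generating function has denominator 1 + y + 2y^2.
Iterating the recurrence: a_0,…,a_{7} = 4, 1, -9, 7, 11, -25, 3, 47.

47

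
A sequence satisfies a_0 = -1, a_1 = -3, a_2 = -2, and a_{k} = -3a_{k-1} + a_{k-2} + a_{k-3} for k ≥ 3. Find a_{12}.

-118795

The ordinary generating function has denominator 1 + 3y - y^2 - y^3.
Iterating the recurrence: a_0,…,a_{12} = -1, -3, -2, 2, -11, 33, -108, 346, -1113, 3577, -11498, 36958, -118795.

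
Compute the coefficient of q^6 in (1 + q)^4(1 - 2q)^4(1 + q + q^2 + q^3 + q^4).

-29

(1 + q)^4 has coefficients 1,4,6,4,1 for degrees 0…4.
(1 - 2q)^4 has coefficients 1,-8,24,-32,16,0,0 for degrees 0…6.
Finally multiplying by (1 + q + q^2 + q^3 + q^4), the product of all factors after the first has coefficients 1,-7,17,-15,1,0,8 for degrees 0…6.
[q^6] = 1·8 + 4·0 + 6·1 + 4·(-15) + 1·17 = -29.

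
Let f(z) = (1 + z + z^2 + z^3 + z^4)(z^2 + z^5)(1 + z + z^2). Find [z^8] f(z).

4

(1 + z + z^2 + z^3 + z^4) has coefficients 1,1,1,1,1 for degrees 0…4.
(z^2 + z^5) has coefficients 0,0,1,0,0,1,0,0,0 for degrees 0…8.
Finally multiplying by (1 + z + z^2), the product of all factors after the first has coefficients 0,0,1,1,1,1,1,1,0 for degrees 0…8.
[z^8] = 1·0 + 1·1 + 1·1 + 1·1 + 1·1 = 4.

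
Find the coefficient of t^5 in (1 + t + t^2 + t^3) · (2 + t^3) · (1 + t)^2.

(1 + t + t^2 + t^3) has coefficients 1,1,1,1 for degrees 0…3.
(2 + t^3) has coefficients 2,0,0,1,0,0 for degrees 0…5.
Finally multiplying by (1 + t)^2, the product of all factors after the first has coefficients 2,4,2,1,2,1 for degrees 0…5.
[t^5] = 1·1 + 1·2 + 1·1 + 1·2 = 6.

6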